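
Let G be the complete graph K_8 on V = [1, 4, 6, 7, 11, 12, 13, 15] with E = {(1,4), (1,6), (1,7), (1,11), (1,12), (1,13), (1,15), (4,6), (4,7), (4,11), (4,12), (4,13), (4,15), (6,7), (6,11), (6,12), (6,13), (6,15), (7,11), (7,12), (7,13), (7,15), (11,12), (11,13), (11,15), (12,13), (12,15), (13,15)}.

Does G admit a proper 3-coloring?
The clique on vertices [1, 4, 6, 7, 11, 12, 13, 15] has size 8 > 3, so it alone needs 8 colors.

No, G is not 3-colorable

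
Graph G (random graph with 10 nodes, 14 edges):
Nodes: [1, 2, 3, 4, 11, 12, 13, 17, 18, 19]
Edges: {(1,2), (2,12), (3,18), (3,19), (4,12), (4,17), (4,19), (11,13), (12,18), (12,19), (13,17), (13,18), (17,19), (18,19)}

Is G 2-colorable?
No, G is not 2-colorable

The clique on vertices [3, 18, 19] has size 3 > 2, so it alone needs 3 colors.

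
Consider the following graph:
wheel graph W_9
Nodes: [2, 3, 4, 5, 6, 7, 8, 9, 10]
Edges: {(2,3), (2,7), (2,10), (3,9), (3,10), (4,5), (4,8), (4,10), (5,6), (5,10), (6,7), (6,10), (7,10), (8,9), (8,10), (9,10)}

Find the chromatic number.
χ(G) = 3

Clique number ω(G) = 3 (lower bound: χ ≥ ω).
The clique on [2, 3, 10] has size 3, forcing χ ≥ 3, and the coloring below uses 3 colors, so χ(G) = 3.
A valid 3-coloring: color 1: [10]; color 2: [2, 4, 6, 9]; color 3: [3, 5, 7, 8].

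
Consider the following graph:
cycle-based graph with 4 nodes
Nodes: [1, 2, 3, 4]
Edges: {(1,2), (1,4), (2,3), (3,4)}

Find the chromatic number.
Clique number ω(G) = 2 (lower bound: χ ≥ ω).
The graph is bipartite (no odd cycle), so 2 colors suffice: χ(G) = 2.
A valid 2-coloring: color 1: [1, 3]; color 2: [2, 4].

χ(G) = 2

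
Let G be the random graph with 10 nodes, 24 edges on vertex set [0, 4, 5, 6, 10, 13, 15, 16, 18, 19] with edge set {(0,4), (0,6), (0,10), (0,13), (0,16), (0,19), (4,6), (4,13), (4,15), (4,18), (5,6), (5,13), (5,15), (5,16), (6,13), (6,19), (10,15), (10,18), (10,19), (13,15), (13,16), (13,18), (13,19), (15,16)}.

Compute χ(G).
Clique number ω(G) = 4 (lower bound: χ ≥ ω).
The clique on [0, 6, 13, 19] has size 4, forcing χ ≥ 4, and the coloring below uses 4 colors, so χ(G) = 4.
A valid 4-coloring: color 1: [10, 13]; color 2: [0, 15, 18]; color 3: [4, 5, 19]; color 4: [6, 16].

χ(G) = 4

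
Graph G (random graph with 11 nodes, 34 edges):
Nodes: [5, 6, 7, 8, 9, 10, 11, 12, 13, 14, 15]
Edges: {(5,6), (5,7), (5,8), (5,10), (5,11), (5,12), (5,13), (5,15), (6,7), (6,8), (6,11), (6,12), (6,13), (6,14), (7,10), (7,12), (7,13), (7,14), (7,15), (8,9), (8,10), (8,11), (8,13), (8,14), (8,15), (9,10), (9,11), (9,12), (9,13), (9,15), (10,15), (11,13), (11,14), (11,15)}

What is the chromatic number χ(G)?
Clique number ω(G) = 5 (lower bound: χ ≥ ω).
The clique on [5, 6, 8, 11, 13] has size 5, forcing χ ≥ 5, and the coloring below uses 5 colors, so χ(G) = 5.
A valid 5-coloring: color 1: [5, 9, 14]; color 2: [7, 8]; color 3: [10, 11, 12]; color 4: [6, 15]; color 5: [13].

χ(G) = 5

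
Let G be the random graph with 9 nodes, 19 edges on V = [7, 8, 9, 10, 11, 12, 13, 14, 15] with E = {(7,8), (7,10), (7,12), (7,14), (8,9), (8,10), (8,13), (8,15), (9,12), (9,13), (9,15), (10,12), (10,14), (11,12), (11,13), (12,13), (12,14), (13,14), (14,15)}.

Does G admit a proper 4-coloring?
A valid 4-coloring: color 1: [8, 12]; color 2: [9, 11, 14]; color 3: [7, 13, 15]; color 4: [10].
(χ(G) = 4 ≤ 4.)

Yes, G is 4-colorable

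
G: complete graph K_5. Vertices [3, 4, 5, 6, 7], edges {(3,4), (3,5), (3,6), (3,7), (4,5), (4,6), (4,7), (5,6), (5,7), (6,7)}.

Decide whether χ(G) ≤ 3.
The clique on vertices [3, 4, 5, 6, 7] has size 5 > 3, so it alone needs 5 colors.

No, G is not 3-colorable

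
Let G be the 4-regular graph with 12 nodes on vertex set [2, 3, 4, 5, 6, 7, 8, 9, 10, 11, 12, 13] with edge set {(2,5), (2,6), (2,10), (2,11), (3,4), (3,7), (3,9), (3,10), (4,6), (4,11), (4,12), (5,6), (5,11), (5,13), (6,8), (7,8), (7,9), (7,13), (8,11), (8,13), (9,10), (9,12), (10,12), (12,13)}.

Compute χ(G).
Clique number ω(G) = 3 (lower bound: χ ≥ ω).
The clique on [2, 5, 11] has size 3, forcing χ ≥ 3, and the coloring below uses 3 colors, so χ(G) = 3.
A valid 3-coloring: color 1: [2, 4, 9, 13]; color 2: [6, 7, 10, 11]; color 3: [3, 5, 8, 12].

χ(G) = 3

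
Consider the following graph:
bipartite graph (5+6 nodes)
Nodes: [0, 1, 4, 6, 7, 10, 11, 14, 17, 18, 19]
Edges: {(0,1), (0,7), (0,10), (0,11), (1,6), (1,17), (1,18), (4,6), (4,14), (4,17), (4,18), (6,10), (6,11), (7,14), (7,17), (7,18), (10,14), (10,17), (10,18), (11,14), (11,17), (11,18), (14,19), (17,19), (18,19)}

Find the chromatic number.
χ(G) = 2

Clique number ω(G) = 2 (lower bound: χ ≥ ω).
The graph is bipartite (no odd cycle), so 2 colors suffice: χ(G) = 2.
A valid 2-coloring: color 1: [0, 6, 14, 17, 18]; color 2: [1, 4, 7, 10, 11, 19].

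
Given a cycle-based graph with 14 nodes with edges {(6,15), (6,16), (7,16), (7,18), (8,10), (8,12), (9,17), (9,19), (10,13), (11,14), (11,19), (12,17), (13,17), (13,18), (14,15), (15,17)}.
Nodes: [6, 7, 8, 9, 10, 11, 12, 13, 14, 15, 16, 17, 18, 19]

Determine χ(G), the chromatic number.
χ(G) = 3

Clique number ω(G) = 2 (lower bound: χ ≥ ω).
Odd cycle [10, 8, 12, 17, 13] needs 3 colors (χ ≥ 3).
The coloring below uses 3 colors, so χ(G) = 3.
A valid 3-coloring: color 1: [6, 7, 10, 14, 17, 19]; color 2: [8, 9, 11, 13, 15, 16]; color 3: [12, 18].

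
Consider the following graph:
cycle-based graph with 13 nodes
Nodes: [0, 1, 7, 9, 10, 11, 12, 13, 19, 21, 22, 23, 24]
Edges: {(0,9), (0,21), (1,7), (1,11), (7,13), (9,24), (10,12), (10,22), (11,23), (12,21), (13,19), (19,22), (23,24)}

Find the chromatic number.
χ(G) = 3

Clique number ω(G) = 2 (lower bound: χ ≥ ω).
Odd cycle [0, 9, 24, 23, 11, 1, 7, 13, 19, 22, 10, 12, 21] needs 3 colors (χ ≥ 3).
The coloring below uses 3 colors, so χ(G) = 3.
A valid 3-coloring: color 1: [0, 7, 11, 12, 19, 24]; color 2: [1, 9, 13, 21, 22, 23]; color 3: [10].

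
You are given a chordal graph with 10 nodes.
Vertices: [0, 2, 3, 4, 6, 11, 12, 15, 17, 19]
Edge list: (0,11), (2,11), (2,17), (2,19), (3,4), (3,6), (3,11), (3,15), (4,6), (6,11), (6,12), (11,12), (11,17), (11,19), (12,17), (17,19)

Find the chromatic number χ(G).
Clique number ω(G) = 4 (lower bound: χ ≥ ω).
The clique on [2, 11, 17, 19] has size 4, forcing χ ≥ 4, and the coloring below uses 4 colors, so χ(G) = 4.
A valid 4-coloring: color 1: [4, 11, 15]; color 2: [0, 6, 17]; color 3: [2, 3, 12]; color 4: [19].

χ(G) = 4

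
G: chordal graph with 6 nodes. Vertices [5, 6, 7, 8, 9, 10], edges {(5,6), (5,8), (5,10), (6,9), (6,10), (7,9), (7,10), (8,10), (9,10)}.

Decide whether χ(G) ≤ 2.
The clique on vertices [6, 9, 10] has size 3 > 2, so it alone needs 3 colors.

No, G is not 2-colorable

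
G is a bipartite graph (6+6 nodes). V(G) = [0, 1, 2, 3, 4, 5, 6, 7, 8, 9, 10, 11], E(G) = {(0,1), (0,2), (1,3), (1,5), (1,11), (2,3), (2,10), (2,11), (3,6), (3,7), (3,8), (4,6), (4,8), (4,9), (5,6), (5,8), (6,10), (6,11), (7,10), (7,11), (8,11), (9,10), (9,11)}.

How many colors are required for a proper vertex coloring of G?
χ(G) = 2

Clique number ω(G) = 2 (lower bound: χ ≥ ω).
The graph is bipartite (no odd cycle), so 2 colors suffice: χ(G) = 2.
A valid 2-coloring: color 1: [0, 3, 4, 5, 10, 11]; color 2: [1, 2, 6, 7, 8, 9].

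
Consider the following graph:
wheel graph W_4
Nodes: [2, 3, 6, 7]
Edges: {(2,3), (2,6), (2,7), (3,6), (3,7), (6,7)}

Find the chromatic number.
Clique number ω(G) = 4 (lower bound: χ ≥ ω).
The clique on [2, 3, 6, 7] has size 4, forcing χ ≥ 4, and the coloring below uses 4 colors, so χ(G) = 4.
A valid 4-coloring: color 1: [3]; color 2: [2]; color 3: [7]; color 4: [6].

χ(G) = 4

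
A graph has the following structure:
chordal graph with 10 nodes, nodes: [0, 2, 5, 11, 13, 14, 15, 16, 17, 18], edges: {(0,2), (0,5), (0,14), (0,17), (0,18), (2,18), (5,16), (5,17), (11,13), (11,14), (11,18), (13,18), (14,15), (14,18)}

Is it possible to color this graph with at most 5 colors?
A valid 5-coloring: color 1: [5, 15, 18]; color 2: [0, 11, 16]; color 3: [2, 13, 14, 17].
(χ(G) = 3 ≤ 5.)

Yes, G is 5-colorable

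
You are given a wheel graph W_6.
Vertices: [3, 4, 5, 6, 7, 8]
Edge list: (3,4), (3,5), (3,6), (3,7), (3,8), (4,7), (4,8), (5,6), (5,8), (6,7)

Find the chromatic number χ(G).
χ(G) = 4

Clique number ω(G) = 3 (lower bound: χ ≥ ω).
Odd cycle [6, 5, 8, 4, 7] needs 3 colors (χ ≥ 3).
Vertex 3 is adjacent to every vertex of [4, 5, 6, 7, 8], which already need 3 colors among themselves, so 3 needs a new color (χ ≥ 4).
The coloring below uses 4 colors, so χ(G) = 4.
A valid 4-coloring: color 1: [3]; color 2: [4, 6]; color 3: [5, 7]; color 4: [8].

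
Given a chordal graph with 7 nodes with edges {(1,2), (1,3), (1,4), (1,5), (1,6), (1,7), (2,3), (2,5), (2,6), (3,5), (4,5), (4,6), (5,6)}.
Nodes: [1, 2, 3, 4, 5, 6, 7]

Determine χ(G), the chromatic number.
Clique number ω(G) = 4 (lower bound: χ ≥ ω).
The clique on [1, 2, 3, 5] has size 4, forcing χ ≥ 4, and the coloring below uses 4 colors, so χ(G) = 4.
A valid 4-coloring: color 1: [1]; color 2: [5, 7]; color 3: [2, 4]; color 4: [3, 6].

χ(G) = 4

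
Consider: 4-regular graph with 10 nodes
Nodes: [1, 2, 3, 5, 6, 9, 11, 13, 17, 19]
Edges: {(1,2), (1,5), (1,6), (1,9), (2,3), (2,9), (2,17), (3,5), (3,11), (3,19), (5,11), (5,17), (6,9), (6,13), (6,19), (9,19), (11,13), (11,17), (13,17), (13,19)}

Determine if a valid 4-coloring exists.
A valid 4-coloring: color 1: [3, 9, 13]; color 2: [2, 6, 11]; color 3: [1, 17, 19]; color 4: [5].
(χ(G) = 4 ≤ 4.)

Yes, G is 4-colorable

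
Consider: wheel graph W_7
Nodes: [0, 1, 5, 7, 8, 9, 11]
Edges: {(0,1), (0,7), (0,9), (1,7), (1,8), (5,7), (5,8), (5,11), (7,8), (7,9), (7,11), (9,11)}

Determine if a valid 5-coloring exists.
A valid 5-coloring: color 1: [7]; color 2: [0, 8, 11]; color 3: [1, 5, 9].
(χ(G) = 3 ≤ 5.)

Yes, G is 5-colorable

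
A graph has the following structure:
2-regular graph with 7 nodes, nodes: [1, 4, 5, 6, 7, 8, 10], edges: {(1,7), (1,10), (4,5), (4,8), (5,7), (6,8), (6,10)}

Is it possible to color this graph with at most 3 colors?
Yes, G is 3-colorable

A valid 3-coloring: color 1: [1, 5, 8]; color 2: [4, 7, 10]; color 3: [6].
(χ(G) = 3 ≤ 3.)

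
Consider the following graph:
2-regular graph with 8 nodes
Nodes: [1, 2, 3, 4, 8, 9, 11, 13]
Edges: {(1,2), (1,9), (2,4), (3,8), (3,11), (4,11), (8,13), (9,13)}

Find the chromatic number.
χ(G) = 2

Clique number ω(G) = 2 (lower bound: χ ≥ ω).
The graph is bipartite (no odd cycle), so 2 colors suffice: χ(G) = 2.
A valid 2-coloring: color 1: [2, 8, 9, 11]; color 2: [1, 3, 4, 13].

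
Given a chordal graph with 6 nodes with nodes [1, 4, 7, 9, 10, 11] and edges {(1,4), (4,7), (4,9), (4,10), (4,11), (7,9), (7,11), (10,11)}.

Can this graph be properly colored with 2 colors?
The clique on vertices [4, 10, 11] has size 3 > 2, so it alone needs 3 colors.

No, G is not 2-colorable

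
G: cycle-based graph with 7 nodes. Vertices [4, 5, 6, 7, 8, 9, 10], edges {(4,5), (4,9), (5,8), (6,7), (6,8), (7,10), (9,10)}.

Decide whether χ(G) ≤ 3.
Yes, G is 3-colorable

A valid 3-coloring: color 1: [4, 6, 10]; color 2: [7, 8, 9]; color 3: [5].
(χ(G) = 3 ≤ 3.)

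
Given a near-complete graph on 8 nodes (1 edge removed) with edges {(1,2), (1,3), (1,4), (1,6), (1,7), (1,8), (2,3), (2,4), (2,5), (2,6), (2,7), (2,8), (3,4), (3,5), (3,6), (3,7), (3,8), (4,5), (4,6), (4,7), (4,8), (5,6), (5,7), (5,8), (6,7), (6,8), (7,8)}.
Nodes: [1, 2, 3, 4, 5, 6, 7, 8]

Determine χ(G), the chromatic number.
Clique number ω(G) = 7 (lower bound: χ ≥ ω).
The clique on [1, 2, 3, 4, 6, 7, 8] has size 7, forcing χ ≥ 7, and the coloring below uses 7 colors, so χ(G) = 7.
A valid 7-coloring: color 1: [8]; color 2: [4]; color 3: [2]; color 4: [6]; color 5: [7]; color 6: [3]; color 7: [1, 5].

χ(G) = 7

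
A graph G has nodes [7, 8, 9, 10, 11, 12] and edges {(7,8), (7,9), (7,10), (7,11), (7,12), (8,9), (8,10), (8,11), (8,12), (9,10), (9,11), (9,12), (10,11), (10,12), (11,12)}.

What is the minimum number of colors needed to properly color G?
χ(G) = 6

Clique number ω(G) = 6 (lower bound: χ ≥ ω).
The clique on [7, 8, 9, 10, 11, 12] has size 6, forcing χ ≥ 6, and the coloring below uses 6 colors, so χ(G) = 6.
A valid 6-coloring: color 1: [12]; color 2: [11]; color 3: [10]; color 4: [7]; color 5: [8]; color 6: [9].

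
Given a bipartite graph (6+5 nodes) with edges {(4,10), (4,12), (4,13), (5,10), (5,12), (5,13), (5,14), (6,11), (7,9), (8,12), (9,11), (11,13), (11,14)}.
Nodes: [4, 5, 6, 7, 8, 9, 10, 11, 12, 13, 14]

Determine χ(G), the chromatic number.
χ(G) = 2

Clique number ω(G) = 2 (lower bound: χ ≥ ω).
The graph is bipartite (no odd cycle), so 2 colors suffice: χ(G) = 2.
A valid 2-coloring: color 1: [4, 5, 7, 8, 11]; color 2: [6, 9, 10, 12, 13, 14].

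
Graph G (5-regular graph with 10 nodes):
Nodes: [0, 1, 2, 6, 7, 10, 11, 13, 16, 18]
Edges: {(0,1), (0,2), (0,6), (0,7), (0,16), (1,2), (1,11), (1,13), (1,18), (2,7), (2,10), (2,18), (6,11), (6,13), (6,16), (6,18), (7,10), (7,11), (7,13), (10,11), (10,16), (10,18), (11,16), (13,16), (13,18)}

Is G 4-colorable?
Yes, G is 4-colorable

A valid 4-coloring: color 1: [1, 7, 16]; color 2: [2, 11, 13]; color 3: [0, 18]; color 4: [6, 10].
(χ(G) = 4 ≤ 4.)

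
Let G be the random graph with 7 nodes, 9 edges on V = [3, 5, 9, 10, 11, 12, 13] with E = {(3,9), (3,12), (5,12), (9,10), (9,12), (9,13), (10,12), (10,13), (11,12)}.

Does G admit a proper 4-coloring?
Yes, G is 4-colorable

A valid 4-coloring: color 1: [12, 13]; color 2: [5, 9, 11]; color 3: [3, 10].
(χ(G) = 3 ≤ 4.)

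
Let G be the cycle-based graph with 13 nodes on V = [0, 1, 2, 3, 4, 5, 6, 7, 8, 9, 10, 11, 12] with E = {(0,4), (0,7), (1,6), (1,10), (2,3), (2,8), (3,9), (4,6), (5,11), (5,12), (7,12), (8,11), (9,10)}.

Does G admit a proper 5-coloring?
Yes, G is 5-colorable

A valid 5-coloring: color 1: [0, 2, 6, 9, 11, 12]; color 2: [3, 4, 5, 7, 8, 10]; color 3: [1].
(χ(G) = 3 ≤ 5.)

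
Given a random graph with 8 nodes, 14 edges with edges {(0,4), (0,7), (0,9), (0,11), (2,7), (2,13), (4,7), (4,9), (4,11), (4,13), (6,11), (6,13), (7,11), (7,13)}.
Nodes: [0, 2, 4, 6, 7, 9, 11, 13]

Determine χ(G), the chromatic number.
Clique number ω(G) = 4 (lower bound: χ ≥ ω).
The clique on [0, 4, 7, 11] has size 4, forcing χ ≥ 4, and the coloring below uses 4 colors, so χ(G) = 4.
A valid 4-coloring: color 1: [2, 4, 6]; color 2: [7, 9]; color 3: [0, 13]; color 4: [11].

χ(G) = 4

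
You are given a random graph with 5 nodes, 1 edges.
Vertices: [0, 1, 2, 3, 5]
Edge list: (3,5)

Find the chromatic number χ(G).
Clique number ω(G) = 2 (lower bound: χ ≥ ω).
The graph is bipartite (no odd cycle), so 2 colors suffice: χ(G) = 2.
A valid 2-coloring: color 1: [0, 1, 2, 3]; color 2: [5].

χ(G) = 2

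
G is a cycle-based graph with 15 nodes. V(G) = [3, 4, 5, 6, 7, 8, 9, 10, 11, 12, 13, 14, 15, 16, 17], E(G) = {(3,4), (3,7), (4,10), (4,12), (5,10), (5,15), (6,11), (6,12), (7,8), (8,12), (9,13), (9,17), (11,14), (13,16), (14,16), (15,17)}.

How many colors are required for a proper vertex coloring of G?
χ(G) = 3

Clique number ω(G) = 2 (lower bound: χ ≥ ω).
Odd cycle [3, 7, 8, 12, 4] needs 3 colors (χ ≥ 3).
The coloring below uses 3 colors, so χ(G) = 3.
A valid 3-coloring: color 1: [4, 5, 6, 7, 13, 14, 17]; color 2: [3, 9, 10, 11, 12, 15, 16]; color 3: [8].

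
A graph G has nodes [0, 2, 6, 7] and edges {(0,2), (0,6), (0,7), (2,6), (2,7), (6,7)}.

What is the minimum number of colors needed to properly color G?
χ(G) = 4

Clique number ω(G) = 4 (lower bound: χ ≥ ω).
The clique on [0, 2, 6, 7] has size 4, forcing χ ≥ 4, and the coloring below uses 4 colors, so χ(G) = 4.
A valid 4-coloring: color 1: [0]; color 2: [7]; color 3: [2]; color 4: [6].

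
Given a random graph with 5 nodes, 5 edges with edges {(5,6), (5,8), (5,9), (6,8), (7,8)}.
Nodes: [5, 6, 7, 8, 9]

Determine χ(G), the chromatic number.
χ(G) = 3

Clique number ω(G) = 3 (lower bound: χ ≥ ω).
The clique on [5, 6, 8] has size 3, forcing χ ≥ 3, and the coloring below uses 3 colors, so χ(G) = 3.
A valid 3-coloring: color 1: [5, 7]; color 2: [8, 9]; color 3: [6].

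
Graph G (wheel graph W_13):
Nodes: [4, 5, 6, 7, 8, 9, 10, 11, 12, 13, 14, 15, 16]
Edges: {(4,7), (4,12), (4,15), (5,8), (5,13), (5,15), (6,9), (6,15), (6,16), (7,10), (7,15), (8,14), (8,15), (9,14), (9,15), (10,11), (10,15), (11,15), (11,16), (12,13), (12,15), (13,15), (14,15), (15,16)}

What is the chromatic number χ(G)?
χ(G) = 3

Clique number ω(G) = 3 (lower bound: χ ≥ ω).
The clique on [4, 12, 15] has size 3, forcing χ ≥ 3, and the coloring below uses 3 colors, so χ(G) = 3.
A valid 3-coloring: color 1: [15]; color 2: [5, 6, 7, 11, 12, 14]; color 3: [4, 8, 9, 10, 13, 16].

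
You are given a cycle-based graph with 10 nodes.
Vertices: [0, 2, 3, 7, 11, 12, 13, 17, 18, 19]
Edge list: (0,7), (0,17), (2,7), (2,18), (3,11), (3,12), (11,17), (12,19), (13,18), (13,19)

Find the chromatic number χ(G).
χ(G) = 2

Clique number ω(G) = 2 (lower bound: χ ≥ ω).
The graph is bipartite (no odd cycle), so 2 colors suffice: χ(G) = 2.
A valid 2-coloring: color 1: [3, 7, 17, 18, 19]; color 2: [0, 2, 11, 12, 13].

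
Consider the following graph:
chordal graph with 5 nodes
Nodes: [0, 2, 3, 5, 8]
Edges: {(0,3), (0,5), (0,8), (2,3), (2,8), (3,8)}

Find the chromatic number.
χ(G) = 3

Clique number ω(G) = 3 (lower bound: χ ≥ ω).
The clique on [0, 3, 8] has size 3, forcing χ ≥ 3, and the coloring below uses 3 colors, so χ(G) = 3.
A valid 3-coloring: color 1: [3, 5]; color 2: [8]; color 3: [0, 2].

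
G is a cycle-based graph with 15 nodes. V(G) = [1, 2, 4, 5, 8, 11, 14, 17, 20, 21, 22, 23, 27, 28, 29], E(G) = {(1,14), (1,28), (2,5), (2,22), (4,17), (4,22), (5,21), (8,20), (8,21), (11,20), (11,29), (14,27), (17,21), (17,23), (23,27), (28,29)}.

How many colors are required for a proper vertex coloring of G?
Clique number ω(G) = 2 (lower bound: χ ≥ ω).
Odd cycle [29, 28, 1, 14, 27, 23, 17, 21, 8, 20, 11] needs 3 colors (χ ≥ 3).
The coloring below uses 3 colors, so χ(G) = 3.
A valid 3-coloring: color 1: [1, 5, 17, 20, 22, 27, 29]; color 2: [2, 4, 11, 14, 21, 23, 28]; color 3: [8].

χ(G) = 3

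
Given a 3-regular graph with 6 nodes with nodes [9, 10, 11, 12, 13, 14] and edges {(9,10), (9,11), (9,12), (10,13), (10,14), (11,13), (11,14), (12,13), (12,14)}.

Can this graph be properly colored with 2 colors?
A valid 2-coloring: color 1: [10, 11, 12]; color 2: [9, 13, 14].
(χ(G) = 2 ≤ 2.)

Yes, G is 2-colorable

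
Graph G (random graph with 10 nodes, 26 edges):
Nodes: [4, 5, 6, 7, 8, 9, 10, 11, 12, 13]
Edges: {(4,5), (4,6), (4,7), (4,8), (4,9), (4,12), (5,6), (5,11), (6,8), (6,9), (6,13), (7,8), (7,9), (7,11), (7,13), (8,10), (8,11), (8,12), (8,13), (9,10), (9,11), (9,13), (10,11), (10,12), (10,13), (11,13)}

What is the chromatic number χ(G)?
Clique number ω(G) = 4 (lower bound: χ ≥ ω).
The clique on [8, 10, 11, 13] has size 4, forcing χ ≥ 4, and the coloring below uses 4 colors, so χ(G) = 4.
A valid 4-coloring: color 1: [5, 8, 9]; color 2: [4, 13]; color 3: [6, 11, 12]; color 4: [7, 10].

χ(G) = 4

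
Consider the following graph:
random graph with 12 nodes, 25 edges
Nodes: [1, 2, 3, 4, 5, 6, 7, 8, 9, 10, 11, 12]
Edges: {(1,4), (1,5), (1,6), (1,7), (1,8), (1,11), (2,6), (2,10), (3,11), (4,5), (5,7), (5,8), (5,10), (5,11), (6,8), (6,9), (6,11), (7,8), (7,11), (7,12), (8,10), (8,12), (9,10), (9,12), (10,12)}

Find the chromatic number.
χ(G) = 4

Clique number ω(G) = 4 (lower bound: χ ≥ ω).
The clique on [1, 5, 7, 8] has size 4, forcing χ ≥ 4, and the coloring below uses 4 colors, so χ(G) = 4.
A valid 4-coloring: color 1: [3, 5, 6, 12]; color 2: [1, 10]; color 3: [2, 4, 8, 9, 11]; color 4: [7].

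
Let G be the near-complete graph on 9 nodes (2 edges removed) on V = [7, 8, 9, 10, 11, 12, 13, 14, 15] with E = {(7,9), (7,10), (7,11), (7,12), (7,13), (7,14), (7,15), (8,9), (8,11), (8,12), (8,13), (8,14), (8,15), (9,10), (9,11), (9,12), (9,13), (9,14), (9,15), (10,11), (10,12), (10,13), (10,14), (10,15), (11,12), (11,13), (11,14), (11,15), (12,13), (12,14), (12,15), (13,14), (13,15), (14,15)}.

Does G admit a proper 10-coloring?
Yes, G is 10-colorable

A valid 10-coloring: color 1: [14]; color 2: [11]; color 3: [15]; color 4: [9]; color 5: [13]; color 6: [12]; color 7: [7, 8]; color 8: [10].
(χ(G) = 8 ≤ 10.)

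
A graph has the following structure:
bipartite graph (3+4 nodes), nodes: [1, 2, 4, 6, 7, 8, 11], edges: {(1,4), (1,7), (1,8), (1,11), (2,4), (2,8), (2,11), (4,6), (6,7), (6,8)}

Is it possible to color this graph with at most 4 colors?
A valid 4-coloring: color 1: [1, 2, 6]; color 2: [4, 7, 8, 11].
(χ(G) = 2 ≤ 4.)

Yes, G is 4-colorable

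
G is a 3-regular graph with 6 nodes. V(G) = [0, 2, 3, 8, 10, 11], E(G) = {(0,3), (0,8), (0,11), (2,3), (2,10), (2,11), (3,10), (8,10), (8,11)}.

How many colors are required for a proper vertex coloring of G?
χ(G) = 3

Clique number ω(G) = 3 (lower bound: χ ≥ ω).
The clique on [0, 8, 11] has size 3, forcing χ ≥ 3, and the coloring below uses 3 colors, so χ(G) = 3.
A valid 3-coloring: color 1: [0, 2]; color 2: [10, 11]; color 3: [3, 8].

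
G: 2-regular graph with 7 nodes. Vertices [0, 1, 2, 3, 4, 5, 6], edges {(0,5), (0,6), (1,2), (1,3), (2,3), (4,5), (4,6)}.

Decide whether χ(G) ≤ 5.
A valid 5-coloring: color 1: [1, 5, 6]; color 2: [0, 3, 4]; color 3: [2].
(χ(G) = 3 ≤ 5.)

Yes, G is 5-colorable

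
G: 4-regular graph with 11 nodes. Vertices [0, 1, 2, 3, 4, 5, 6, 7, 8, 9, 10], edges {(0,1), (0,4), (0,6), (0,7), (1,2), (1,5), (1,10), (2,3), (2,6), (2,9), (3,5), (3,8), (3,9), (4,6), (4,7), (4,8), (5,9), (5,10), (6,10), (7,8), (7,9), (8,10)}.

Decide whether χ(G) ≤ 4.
A valid 4-coloring: color 1: [2, 5, 7]; color 2: [3, 4, 10]; color 3: [1, 6, 8, 9]; color 4: [0].
(χ(G) = 3 ≤ 4.)

Yes, G is 4-colorable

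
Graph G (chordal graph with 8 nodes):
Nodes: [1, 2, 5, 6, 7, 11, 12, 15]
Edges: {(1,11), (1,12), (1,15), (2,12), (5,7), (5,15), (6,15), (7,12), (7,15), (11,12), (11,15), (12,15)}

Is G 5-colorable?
A valid 5-coloring: color 1: [2, 15]; color 2: [5, 6, 12]; color 3: [1, 7]; color 4: [11].
(χ(G) = 4 ≤ 5.)

Yes, G is 5-colorable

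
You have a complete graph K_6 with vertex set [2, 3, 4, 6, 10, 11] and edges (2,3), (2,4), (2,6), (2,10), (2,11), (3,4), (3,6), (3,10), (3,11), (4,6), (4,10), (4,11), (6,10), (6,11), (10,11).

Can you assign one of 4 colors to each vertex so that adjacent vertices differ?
No, G is not 4-colorable

The clique on vertices [2, 3, 4, 6, 10, 11] has size 6 > 4, so it alone needs 6 colors.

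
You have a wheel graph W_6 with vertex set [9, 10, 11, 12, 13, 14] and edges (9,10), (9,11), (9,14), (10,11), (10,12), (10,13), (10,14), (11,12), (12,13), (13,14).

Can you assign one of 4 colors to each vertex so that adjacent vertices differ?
A valid 4-coloring: color 1: [10]; color 2: [11, 13]; color 3: [12, 14]; color 4: [9].
(χ(G) = 4 ≤ 4.)

Yes, G is 4-colorable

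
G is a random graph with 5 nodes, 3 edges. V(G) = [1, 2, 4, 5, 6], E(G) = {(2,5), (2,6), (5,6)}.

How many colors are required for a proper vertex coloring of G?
χ(G) = 3

Clique number ω(G) = 3 (lower bound: χ ≥ ω).
The clique on [2, 5, 6] has size 3, forcing χ ≥ 3, and the coloring below uses 3 colors, so χ(G) = 3.
A valid 3-coloring: color 1: [1, 4, 5]; color 2: [6]; color 3: [2].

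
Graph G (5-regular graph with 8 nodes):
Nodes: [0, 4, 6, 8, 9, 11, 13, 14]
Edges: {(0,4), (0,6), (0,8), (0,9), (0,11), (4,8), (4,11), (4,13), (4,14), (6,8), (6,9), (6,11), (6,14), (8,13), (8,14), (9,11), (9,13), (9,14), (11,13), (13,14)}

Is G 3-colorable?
The clique on vertices [0, 6, 9, 11] has size 4 > 3, so it alone needs 4 colors.

No, G is not 3-colorable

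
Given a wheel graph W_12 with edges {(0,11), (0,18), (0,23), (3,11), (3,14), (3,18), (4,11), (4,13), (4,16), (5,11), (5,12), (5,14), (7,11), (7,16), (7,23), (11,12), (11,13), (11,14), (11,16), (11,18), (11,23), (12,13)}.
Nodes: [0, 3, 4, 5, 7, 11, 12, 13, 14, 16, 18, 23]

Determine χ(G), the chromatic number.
Clique number ω(G) = 3 (lower bound: χ ≥ ω).
Odd cycle [7, 16, 4, 13, 12, 5, 14, 3, 18, 0, 23] needs 3 colors (χ ≥ 3).
Vertex 11 is adjacent to every vertex of [0, 3, 4, 5, 7, 12, 13, 14, 16, 18, 23], which already need 3 colors among themselves, so 11 needs a new color (χ ≥ 4).
The coloring below uses 4 colors, so χ(G) = 4.
A valid 4-coloring: color 1: [11]; color 2: [0, 4, 7, 12, 14]; color 3: [3, 5, 13, 16, 23]; color 4: [18].

χ(G) = 4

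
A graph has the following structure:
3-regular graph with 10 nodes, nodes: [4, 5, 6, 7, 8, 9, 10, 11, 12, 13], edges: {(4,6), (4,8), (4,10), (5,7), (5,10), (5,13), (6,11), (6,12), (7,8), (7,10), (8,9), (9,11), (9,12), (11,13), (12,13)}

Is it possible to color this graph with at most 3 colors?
Yes, G is 3-colorable

A valid 3-coloring: color 1: [4, 7, 9, 13]; color 2: [5, 6, 8]; color 3: [10, 11, 12].
(χ(G) = 3 ≤ 3.)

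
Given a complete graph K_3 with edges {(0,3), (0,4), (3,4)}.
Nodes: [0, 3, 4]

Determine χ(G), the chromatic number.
Clique number ω(G) = 3 (lower bound: χ ≥ ω).
The clique on [0, 3, 4] has size 3, forcing χ ≥ 3, and the coloring below uses 3 colors, so χ(G) = 3.
A valid 3-coloring: color 1: [3]; color 2: [0]; color 3: [4].

χ(G) = 3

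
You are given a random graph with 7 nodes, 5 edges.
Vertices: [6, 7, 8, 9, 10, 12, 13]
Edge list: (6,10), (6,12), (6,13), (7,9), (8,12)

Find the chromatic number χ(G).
χ(G) = 2

Clique number ω(G) = 2 (lower bound: χ ≥ ω).
The graph is bipartite (no odd cycle), so 2 colors suffice: χ(G) = 2.
A valid 2-coloring: color 1: [6, 7, 8]; color 2: [9, 10, 12, 13].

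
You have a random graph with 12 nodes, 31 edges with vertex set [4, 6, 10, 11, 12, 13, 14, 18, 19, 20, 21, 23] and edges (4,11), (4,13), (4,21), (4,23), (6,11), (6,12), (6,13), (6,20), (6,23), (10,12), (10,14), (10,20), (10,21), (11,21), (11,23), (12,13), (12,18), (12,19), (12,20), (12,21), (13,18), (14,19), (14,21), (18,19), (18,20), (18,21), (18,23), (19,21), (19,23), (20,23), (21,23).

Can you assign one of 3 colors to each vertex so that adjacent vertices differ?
No, G is not 3-colorable

The clique on vertices [12, 18, 19, 21] has size 4 > 3, so it alone needs 4 colors.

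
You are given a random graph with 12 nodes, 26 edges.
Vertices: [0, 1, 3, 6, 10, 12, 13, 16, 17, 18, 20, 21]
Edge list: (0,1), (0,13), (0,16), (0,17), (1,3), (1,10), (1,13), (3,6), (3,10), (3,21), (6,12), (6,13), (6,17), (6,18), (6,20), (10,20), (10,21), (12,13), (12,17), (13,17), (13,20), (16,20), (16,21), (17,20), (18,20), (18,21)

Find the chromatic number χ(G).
Clique number ω(G) = 4 (lower bound: χ ≥ ω).
The clique on [6, 12, 13, 17] has size 4, forcing χ ≥ 4, and the coloring below uses 4 colors, so χ(G) = 4.
A valid 4-coloring: color 1: [0, 3, 12, 20]; color 2: [10, 13, 16, 18]; color 3: [1, 6, 21]; color 4: [17].

χ(G) = 4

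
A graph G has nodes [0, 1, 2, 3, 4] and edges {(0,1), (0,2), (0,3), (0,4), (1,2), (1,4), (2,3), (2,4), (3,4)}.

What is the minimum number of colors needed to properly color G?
Clique number ω(G) = 4 (lower bound: χ ≥ ω).
The clique on [0, 1, 2, 4] has size 4, forcing χ ≥ 4, and the coloring below uses 4 colors, so χ(G) = 4.
A valid 4-coloring: color 1: [0]; color 2: [2]; color 3: [4]; color 4: [1, 3].

χ(G) = 4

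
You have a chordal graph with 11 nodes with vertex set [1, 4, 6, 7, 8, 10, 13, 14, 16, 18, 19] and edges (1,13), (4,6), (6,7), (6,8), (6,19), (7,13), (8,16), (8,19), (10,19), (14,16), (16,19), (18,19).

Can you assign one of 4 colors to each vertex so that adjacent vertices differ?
Yes, G is 4-colorable

A valid 4-coloring: color 1: [1, 4, 7, 14, 19]; color 2: [6, 10, 13, 16, 18]; color 3: [8].
(χ(G) = 3 ≤ 4.)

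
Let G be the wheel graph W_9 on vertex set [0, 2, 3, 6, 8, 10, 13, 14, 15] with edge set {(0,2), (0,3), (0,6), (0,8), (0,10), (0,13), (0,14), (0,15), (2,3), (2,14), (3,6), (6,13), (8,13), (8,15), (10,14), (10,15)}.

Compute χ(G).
Clique number ω(G) = 3 (lower bound: χ ≥ ω).
The clique on [0, 2, 3] has size 3, forcing χ ≥ 3, and the coloring below uses 3 colors, so χ(G) = 3.
A valid 3-coloring: color 1: [0]; color 2: [3, 13, 14, 15]; color 3: [2, 6, 8, 10].

χ(G) = 3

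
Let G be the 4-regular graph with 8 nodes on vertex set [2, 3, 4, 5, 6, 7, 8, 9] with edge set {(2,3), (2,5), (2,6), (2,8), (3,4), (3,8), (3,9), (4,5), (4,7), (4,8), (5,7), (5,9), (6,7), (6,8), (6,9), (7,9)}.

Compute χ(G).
Clique number ω(G) = 3 (lower bound: χ ≥ ω).
The clique on [5, 7, 9] has size 3, forcing χ ≥ 3, and the coloring below uses 3 colors, so χ(G) = 3.
A valid 3-coloring: color 1: [2, 4, 9]; color 2: [3, 5, 6]; color 3: [7, 8].

χ(G) = 3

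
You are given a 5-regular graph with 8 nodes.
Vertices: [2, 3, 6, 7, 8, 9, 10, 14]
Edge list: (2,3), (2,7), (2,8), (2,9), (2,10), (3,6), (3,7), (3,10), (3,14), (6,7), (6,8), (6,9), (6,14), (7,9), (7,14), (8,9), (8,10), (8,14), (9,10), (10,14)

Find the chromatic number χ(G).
χ(G) = 4

Clique number ω(G) = 4 (lower bound: χ ≥ ω).
The clique on [2, 8, 9, 10] has size 4, forcing χ ≥ 4, and the coloring below uses 4 colors, so χ(G) = 4.
A valid 4-coloring: color 1: [7, 8]; color 2: [6, 10]; color 3: [3, 9]; color 4: [2, 14].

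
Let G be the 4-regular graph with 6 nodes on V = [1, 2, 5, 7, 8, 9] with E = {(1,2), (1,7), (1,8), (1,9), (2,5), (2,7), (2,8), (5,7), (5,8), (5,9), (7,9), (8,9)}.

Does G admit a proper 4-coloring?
A valid 4-coloring: color 1: [1, 5]; color 2: [7, 8]; color 3: [2, 9].
(χ(G) = 3 ≤ 4.)

Yes, G is 4-colorable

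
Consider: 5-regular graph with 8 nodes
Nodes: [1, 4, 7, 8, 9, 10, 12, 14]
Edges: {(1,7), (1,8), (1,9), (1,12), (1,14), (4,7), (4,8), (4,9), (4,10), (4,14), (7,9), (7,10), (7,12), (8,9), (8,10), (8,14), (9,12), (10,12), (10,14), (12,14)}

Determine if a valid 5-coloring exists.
A valid 5-coloring: color 1: [8, 12]; color 2: [9, 10]; color 3: [7, 14]; color 4: [1, 4].
(χ(G) = 4 ≤ 5.)

Yes, G is 5-colorable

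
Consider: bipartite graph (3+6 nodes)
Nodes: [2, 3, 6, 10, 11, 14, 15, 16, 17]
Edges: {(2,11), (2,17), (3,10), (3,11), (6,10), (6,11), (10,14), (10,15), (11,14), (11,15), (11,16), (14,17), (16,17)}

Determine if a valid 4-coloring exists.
A valid 4-coloring: color 1: [10, 11, 17]; color 2: [2, 3, 6, 14, 15, 16].
(χ(G) = 2 ≤ 4.)

Yes, G is 4-colorable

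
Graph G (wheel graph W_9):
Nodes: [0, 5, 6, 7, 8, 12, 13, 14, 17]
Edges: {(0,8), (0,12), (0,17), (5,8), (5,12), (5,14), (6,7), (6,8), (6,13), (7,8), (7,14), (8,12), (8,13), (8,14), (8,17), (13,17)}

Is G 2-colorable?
The clique on vertices [0, 8, 17] has size 3 > 2, so it alone needs 3 colors.

No, G is not 2-colorable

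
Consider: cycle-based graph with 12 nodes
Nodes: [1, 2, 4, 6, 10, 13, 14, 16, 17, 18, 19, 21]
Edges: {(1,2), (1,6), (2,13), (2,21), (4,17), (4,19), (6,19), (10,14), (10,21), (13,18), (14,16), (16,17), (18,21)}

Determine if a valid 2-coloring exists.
Yes, G is 2-colorable

A valid 2-coloring: color 1: [1, 13, 14, 17, 19, 21]; color 2: [2, 4, 6, 10, 16, 18].
(χ(G) = 2 ≤ 2.)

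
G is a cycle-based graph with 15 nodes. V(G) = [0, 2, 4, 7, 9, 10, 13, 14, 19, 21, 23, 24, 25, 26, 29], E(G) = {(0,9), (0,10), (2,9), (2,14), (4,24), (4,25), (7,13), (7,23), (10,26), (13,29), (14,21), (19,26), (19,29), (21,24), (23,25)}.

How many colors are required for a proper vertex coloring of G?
Clique number ω(G) = 2 (lower bound: χ ≥ ω).
Odd cycle [4, 24, 21, 14, 2, 9, 0, 10, 26, 19, 29, 13, 7, 23, 25] needs 3 colors (χ ≥ 3).
The coloring below uses 3 colors, so χ(G) = 3.
A valid 3-coloring: color 1: [0, 2, 4, 21, 23, 26, 29]; color 2: [9, 10, 13, 14, 19, 24, 25]; color 3: [7].

χ(G) = 3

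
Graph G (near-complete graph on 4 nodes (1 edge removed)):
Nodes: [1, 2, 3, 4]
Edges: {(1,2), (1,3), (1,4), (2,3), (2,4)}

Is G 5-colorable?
Yes, G is 5-colorable

A valid 5-coloring: color 1: [2]; color 2: [1]; color 3: [3, 4].
(χ(G) = 3 ≤ 5.)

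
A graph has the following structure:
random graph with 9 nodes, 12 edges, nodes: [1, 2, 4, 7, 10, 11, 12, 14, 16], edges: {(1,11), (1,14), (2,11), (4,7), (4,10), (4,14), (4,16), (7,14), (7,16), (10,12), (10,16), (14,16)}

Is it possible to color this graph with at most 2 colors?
The clique on vertices [4, 7, 14, 16] has size 4 > 2, so it alone needs 4 colors.

No, G is not 2-colorable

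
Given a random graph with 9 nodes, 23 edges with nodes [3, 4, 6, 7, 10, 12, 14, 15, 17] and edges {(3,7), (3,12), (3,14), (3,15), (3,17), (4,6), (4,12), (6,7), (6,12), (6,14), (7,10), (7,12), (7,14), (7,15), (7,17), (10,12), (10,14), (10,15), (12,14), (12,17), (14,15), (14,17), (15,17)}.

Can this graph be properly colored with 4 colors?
The clique on vertices [3, 7, 12, 14, 17] has size 5 > 4, so it alone needs 5 colors.

No, G is not 4-colorable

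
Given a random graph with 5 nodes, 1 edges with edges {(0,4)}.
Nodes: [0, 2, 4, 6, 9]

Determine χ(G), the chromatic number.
χ(G) = 2

Clique number ω(G) = 2 (lower bound: χ ≥ ω).
The graph is bipartite (no odd cycle), so 2 colors suffice: χ(G) = 2.
A valid 2-coloring: color 1: [2, 4, 6, 9]; color 2: [0].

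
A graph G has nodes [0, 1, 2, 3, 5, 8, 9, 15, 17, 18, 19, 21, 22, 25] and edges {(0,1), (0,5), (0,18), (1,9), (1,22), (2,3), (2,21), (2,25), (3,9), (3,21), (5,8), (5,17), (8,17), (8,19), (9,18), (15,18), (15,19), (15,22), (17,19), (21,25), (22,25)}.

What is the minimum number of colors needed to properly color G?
χ(G) = 3

Clique number ω(G) = 3 (lower bound: χ ≥ ω).
The clique on [2, 21, 25] has size 3, forcing χ ≥ 3, and the coloring below uses 3 colors, so χ(G) = 3.
A valid 3-coloring: color 1: [2, 5, 18, 19, 22]; color 2: [0, 9, 15, 17, 21]; color 3: [1, 3, 8, 25].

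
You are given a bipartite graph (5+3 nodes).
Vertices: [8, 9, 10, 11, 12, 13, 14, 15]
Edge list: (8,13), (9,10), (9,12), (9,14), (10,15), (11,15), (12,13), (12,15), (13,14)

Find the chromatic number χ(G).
Clique number ω(G) = 2 (lower bound: χ ≥ ω).
The graph is bipartite (no odd cycle), so 2 colors suffice: χ(G) = 2.
A valid 2-coloring: color 1: [8, 10, 11, 12, 14]; color 2: [9, 13, 15].

χ(G) = 2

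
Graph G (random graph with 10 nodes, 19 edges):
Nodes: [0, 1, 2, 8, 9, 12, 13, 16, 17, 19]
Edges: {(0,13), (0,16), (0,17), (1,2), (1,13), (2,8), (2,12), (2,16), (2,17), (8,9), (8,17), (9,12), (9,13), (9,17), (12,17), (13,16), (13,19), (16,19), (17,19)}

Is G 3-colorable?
Yes, G is 3-colorable

A valid 3-coloring: color 1: [13, 17]; color 2: [0, 2, 9, 19]; color 3: [1, 8, 12, 16].
(χ(G) = 3 ≤ 3.)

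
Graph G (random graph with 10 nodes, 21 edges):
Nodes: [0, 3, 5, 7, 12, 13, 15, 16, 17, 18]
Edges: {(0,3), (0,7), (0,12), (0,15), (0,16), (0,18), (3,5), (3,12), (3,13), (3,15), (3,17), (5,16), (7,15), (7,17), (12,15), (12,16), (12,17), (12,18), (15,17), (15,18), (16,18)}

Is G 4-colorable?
Yes, G is 4-colorable

A valid 4-coloring: color 1: [0, 5, 13, 17]; color 2: [7, 12]; color 3: [3, 18]; color 4: [15, 16].
(χ(G) = 4 ≤ 4.)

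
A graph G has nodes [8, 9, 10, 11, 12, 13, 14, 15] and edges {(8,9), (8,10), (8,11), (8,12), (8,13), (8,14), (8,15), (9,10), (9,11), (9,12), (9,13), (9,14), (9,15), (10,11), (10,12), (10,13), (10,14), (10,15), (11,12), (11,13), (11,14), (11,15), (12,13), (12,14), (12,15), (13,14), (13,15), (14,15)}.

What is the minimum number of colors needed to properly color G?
Clique number ω(G) = 8 (lower bound: χ ≥ ω).
The clique on [8, 9, 10, 11, 12, 13, 14, 15] has size 8, forcing χ ≥ 8, and the coloring below uses 8 colors, so χ(G) = 8.
A valid 8-coloring: color 1: [8]; color 2: [9]; color 3: [10]; color 4: [13]; color 5: [12]; color 6: [14]; color 7: [15]; color 8: [11].

χ(G) = 8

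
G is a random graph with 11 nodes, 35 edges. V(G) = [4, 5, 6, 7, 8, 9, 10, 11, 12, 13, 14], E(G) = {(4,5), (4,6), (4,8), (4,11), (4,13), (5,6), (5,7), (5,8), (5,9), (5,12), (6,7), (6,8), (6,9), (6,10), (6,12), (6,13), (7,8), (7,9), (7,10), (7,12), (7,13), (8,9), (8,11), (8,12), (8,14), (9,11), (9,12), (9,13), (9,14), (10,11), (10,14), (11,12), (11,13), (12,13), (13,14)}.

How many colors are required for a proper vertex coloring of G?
χ(G) = 6

Clique number ω(G) = 6 (lower bound: χ ≥ ω).
The clique on [5, 6, 7, 8, 9, 12] has size 6, forcing χ ≥ 6, and the coloring below uses 6 colors, so χ(G) = 6.
A valid 6-coloring: color 1: [6, 11, 14]; color 2: [4, 9, 10]; color 3: [8, 13]; color 4: [12]; color 5: [7]; color 6: [5].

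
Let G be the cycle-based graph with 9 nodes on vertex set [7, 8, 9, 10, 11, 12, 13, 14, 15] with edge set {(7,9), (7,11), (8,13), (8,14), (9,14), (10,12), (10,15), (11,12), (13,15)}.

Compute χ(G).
χ(G) = 3

Clique number ω(G) = 2 (lower bound: χ ≥ ω).
Odd cycle [11, 12, 10, 15, 13, 8, 14, 9, 7] needs 3 colors (χ ≥ 3).
The coloring below uses 3 colors, so χ(G) = 3.
A valid 3-coloring: color 1: [9, 10, 11, 13]; color 2: [7, 8, 12, 15]; color 3: [14].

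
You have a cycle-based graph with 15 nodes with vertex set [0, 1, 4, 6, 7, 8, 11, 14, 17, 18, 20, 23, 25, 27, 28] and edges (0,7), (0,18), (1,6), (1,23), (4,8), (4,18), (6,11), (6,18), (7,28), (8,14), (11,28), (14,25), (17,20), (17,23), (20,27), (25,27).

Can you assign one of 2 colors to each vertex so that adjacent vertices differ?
Odd cycle [23, 17, 20, 27, 25, 14, 8, 4, 18, 6, 1] needs 3 colors (χ ≥ 3).
Hence χ(G) ≥ 3 > 2, so no proper 2-coloring exists.

No, G is not 2-colorable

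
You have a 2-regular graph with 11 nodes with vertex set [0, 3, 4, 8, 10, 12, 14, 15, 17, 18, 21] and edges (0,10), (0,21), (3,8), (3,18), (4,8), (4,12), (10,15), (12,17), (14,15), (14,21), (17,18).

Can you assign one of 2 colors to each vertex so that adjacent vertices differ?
Odd cycle [0, 10, 15, 14, 21] needs 3 colors (χ ≥ 3).
Hence χ(G) ≥ 3 > 2, so no proper 2-coloring exists.

No, G is not 2-colorable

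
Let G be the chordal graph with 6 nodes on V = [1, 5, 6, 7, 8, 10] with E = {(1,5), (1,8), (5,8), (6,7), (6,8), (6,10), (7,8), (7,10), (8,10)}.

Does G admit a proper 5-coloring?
Yes, G is 5-colorable

A valid 5-coloring: color 1: [8]; color 2: [1, 7]; color 3: [5, 6]; color 4: [10].
(χ(G) = 4 ≤ 5.)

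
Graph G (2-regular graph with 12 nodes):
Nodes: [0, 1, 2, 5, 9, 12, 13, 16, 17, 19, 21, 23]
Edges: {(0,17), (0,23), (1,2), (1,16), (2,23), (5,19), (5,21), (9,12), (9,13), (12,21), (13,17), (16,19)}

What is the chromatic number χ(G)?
χ(G) = 2

Clique number ω(G) = 2 (lower bound: χ ≥ ω).
The graph is bipartite (no odd cycle), so 2 colors suffice: χ(G) = 2.
A valid 2-coloring: color 1: [0, 2, 5, 12, 13, 16]; color 2: [1, 9, 17, 19, 21, 23].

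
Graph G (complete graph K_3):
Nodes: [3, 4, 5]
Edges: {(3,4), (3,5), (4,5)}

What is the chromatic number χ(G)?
Clique number ω(G) = 3 (lower bound: χ ≥ ω).
The clique on [3, 4, 5] has size 3, forcing χ ≥ 3, and the coloring below uses 3 colors, so χ(G) = 3.
A valid 3-coloring: color 1: [4]; color 2: [3]; color 3: [5].

χ(G) = 3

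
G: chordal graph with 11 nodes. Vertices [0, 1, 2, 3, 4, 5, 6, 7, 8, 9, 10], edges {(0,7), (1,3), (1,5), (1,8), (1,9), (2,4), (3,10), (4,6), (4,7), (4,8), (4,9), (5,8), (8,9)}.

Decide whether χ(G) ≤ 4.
Yes, G is 4-colorable

A valid 4-coloring: color 1: [0, 1, 4, 10]; color 2: [2, 3, 6, 7, 8]; color 3: [5, 9].
(χ(G) = 3 ≤ 4.)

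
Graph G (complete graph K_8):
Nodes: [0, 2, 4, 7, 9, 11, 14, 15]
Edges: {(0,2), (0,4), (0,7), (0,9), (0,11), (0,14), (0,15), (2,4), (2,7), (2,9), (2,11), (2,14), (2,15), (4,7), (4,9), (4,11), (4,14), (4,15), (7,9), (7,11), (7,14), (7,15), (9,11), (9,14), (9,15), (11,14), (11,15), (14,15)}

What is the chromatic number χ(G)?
χ(G) = 8

Clique number ω(G) = 8 (lower bound: χ ≥ ω).
The clique on [0, 2, 4, 7, 9, 11, 14, 15] has size 8, forcing χ ≥ 8, and the coloring below uses 8 colors, so χ(G) = 8.
A valid 8-coloring: color 1: [9]; color 2: [4]; color 3: [0]; color 4: [11]; color 5: [7]; color 6: [2]; color 7: [14]; color 8: [15].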